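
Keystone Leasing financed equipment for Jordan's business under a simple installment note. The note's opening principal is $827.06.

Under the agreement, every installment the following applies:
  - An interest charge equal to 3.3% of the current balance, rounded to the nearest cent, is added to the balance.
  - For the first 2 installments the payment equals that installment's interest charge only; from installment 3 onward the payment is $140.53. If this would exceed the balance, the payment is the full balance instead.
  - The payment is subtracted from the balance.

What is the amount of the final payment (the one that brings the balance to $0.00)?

$92.00

Installment 1: opening $827.06; interest $27.29 → $854.35; payment $27.29; balance $827.06
Installment 2: opening $827.06; interest $27.29 → $854.35; payment $27.29; balance $827.06
Installment 3: opening $827.06; interest $27.29 → $854.35; payment $140.53; balance $713.82
Installment 4: opening $713.82; interest $23.56 → $737.38; payment $140.53; balance $596.85
Installment 5: opening $596.85; interest $19.70 → $616.55; payment $140.53; balance $476.02
Installment 6: opening $476.02; interest $15.71 → $491.73; payment $140.53; balance $351.20
Installment 7: opening $351.20; interest $11.59 → $362.79; payment $140.53; balance $222.26
Installment 8: opening $222.26; interest $7.33 → $229.59; payment $140.53; balance $89.06
Installment 9: opening $89.06; interest $2.94 → $92.00; payment $92.00; balance $0.00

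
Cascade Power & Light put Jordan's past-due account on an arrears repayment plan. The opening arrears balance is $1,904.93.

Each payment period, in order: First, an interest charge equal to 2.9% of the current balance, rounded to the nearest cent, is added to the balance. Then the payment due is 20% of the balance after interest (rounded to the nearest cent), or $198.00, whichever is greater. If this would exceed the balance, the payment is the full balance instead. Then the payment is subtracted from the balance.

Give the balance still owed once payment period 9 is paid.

# | Opening | Interest | Payment | End bal
1 | $1,904.93 | $55.24 | $392.03 | $1,568.14
2 | $1,568.14 | $45.48 | $322.72 | $1,290.90
3 | $1,290.90 | $37.44 | $265.67 | $1,062.67
4 | $1,062.67 | $30.82 | $218.70 | $874.79
5 | $874.79 | $25.37 | $198.00 | $702.16
6 | $702.16 | $20.36 | $198.00 | $524.52
7 | $524.52 | $15.21 | $198.00 | $341.73
8 | $341.73 | $9.91 | $198.00 | $153.64
9 | $153.64 | $4.46 | $158.10 | $0.00

$0.00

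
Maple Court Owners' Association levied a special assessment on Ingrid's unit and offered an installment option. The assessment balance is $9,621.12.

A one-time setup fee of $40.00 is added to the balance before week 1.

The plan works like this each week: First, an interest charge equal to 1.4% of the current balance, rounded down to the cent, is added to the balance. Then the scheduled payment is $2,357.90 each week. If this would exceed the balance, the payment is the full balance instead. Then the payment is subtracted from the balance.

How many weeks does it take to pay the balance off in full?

# | Opening | Interest | Payment | End bal
1 | $9,661.12 | $135.25 | $2,357.90 | $7,438.47
2 | $7,438.47 | $104.13 | $2,357.90 | $5,184.70
3 | $5,184.70 | $72.58 | $2,357.90 | $2,899.38
4 | $2,899.38 | $40.59 | $2,357.90 | $582.07
5 | $582.07 | $8.14 | $590.21 | $0.00
Balance reaches $0.00 in week 5.

5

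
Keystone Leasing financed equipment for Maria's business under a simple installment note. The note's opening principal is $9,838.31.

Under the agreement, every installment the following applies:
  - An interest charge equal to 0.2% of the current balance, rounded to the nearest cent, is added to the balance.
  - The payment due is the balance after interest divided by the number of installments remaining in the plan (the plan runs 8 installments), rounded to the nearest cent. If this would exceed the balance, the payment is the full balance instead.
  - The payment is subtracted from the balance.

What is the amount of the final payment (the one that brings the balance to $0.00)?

Installment 1: opening $9,838.31; interest $19.68 → $9,857.99; payment $1,232.25; balance $8,625.74
Installment 2: opening $8,625.74; interest $17.25 → $8,642.99; payment $1,234.71; balance $7,408.28
Installment 3: opening $7,408.28; interest $14.82 → $7,423.10; payment $1,237.18; balance $6,185.92
Installment 4: opening $6,185.92; interest $12.37 → $6,198.29; payment $1,239.66; balance $4,958.63
Installment 5: opening $4,958.63; interest $9.92 → $4,968.55; payment $1,242.14; balance $3,726.41
Installment 6: opening $3,726.41; interest $7.45 → $3,733.86; payment $1,244.62; balance $2,489.24
Installment 7: opening $2,489.24; interest $4.98 → $2,494.22; payment $1,247.11; balance $1,247.11
Installment 8: opening $1,247.11; interest $2.49 → $1,249.60; payment $1,249.60; balance $0.00

$1,249.60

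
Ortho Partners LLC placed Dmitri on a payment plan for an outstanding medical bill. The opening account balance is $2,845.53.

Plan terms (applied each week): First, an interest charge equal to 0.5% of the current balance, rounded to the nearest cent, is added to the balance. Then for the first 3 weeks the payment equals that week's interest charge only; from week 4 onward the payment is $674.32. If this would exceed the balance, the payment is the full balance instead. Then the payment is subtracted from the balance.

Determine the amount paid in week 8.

Week 1: opening $2,845.53; interest $14.23 → $2,859.76; payment $14.23; balance $2,845.53
Week 2: opening $2,845.53; interest $14.23 → $2,859.76; payment $14.23; balance $2,845.53
Week 3: opening $2,845.53; interest $14.23 → $2,859.76; payment $14.23; balance $2,845.53
Week 4: opening $2,845.53; interest $14.23 → $2,859.76; payment $674.32; balance $2,185.44
Week 5: opening $2,185.44; interest $10.93 → $2,196.37; payment $674.32; balance $1,522.05
Week 6: opening $1,522.05; interest $7.61 → $1,529.66; payment $674.32; balance $855.34
Week 7: opening $855.34; interest $4.28 → $859.62; payment $674.32; balance $185.30
Week 8: opening $185.30; interest $0.93 → $186.23; payment $186.23; balance $0.00

$186.23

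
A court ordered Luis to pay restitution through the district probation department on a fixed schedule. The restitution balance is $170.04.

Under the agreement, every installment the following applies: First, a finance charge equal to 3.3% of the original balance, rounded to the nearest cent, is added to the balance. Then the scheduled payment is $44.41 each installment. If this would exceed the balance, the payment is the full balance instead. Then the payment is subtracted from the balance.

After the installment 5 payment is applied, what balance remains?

Installment 1: opening $170.04; interest $5.61 → $175.65; payment $44.41; balance $131.24
Installment 2: opening $131.24; interest $5.61 → $136.85; payment $44.41; balance $92.44
Installment 3: opening $92.44; interest $5.61 → $98.05; payment $44.41; balance $53.64
Installment 4: opening $53.64; interest $5.61 → $59.25; payment $44.41; balance $14.84
Installment 5: opening $14.84; interest $5.61 → $20.45; payment $20.45; balance $0.00

$0.00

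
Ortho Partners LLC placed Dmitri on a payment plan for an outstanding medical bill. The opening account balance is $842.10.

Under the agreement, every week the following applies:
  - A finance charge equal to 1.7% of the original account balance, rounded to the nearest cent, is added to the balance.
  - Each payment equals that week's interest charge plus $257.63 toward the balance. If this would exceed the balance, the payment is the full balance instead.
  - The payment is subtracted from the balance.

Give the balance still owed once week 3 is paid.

# | Opening | Interest | Payment | End bal
1 | $842.10 | $14.32 | $271.95 | $584.47
2 | $584.47 | $14.32 | $271.95 | $326.84
3 | $326.84 | $14.32 | $271.95 | $69.21

$69.21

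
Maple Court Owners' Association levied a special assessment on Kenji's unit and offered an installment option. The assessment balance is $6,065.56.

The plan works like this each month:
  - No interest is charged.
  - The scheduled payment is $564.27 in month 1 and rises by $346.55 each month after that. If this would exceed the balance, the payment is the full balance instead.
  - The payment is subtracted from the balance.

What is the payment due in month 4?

# | Opening | Payment | End bal
1 | $6,065.56 | $564.27 | $5,501.29
2 | $5,501.29 | $910.82 | $4,590.47
3 | $4,590.47 | $1,257.37 | $3,333.10
4 | $3,333.10 | $1,603.92 | $1,729.18

$1,603.92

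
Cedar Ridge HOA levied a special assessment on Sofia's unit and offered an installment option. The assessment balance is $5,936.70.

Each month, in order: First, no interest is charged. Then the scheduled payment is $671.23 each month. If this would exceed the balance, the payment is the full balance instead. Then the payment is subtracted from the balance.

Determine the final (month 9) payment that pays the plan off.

Month 1: $5,936.70 − $671.23 → $5,265.47
Month 2: $5,265.47 − $671.23 → $4,594.24
Month 3: $4,594.24 − $671.23 → $3,923.01
Month 4: $3,923.01 − $671.23 → $3,251.78
Month 5: $3,251.78 − $671.23 → $2,580.55
Month 6: $2,580.55 − $671.23 → $1,909.32
Month 7: $1,909.32 − $671.23 → $1,238.09
Month 8: $1,238.09 − $671.23 → $566.86
Month 9: $566.86 − $566.86 → $0.00

$566.86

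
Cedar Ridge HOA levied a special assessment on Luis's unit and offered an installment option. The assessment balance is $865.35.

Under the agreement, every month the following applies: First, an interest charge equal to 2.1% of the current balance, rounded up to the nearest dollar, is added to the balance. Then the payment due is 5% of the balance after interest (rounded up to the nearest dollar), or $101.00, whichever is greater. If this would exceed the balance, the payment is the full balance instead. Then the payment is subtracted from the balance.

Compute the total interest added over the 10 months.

$106.00

Month 1: opening $865.35; interest $19.00 → $884.35; payment $101.00; balance $783.35
Month 2: opening $783.35; interest $17.00 → $800.35; payment $101.00; balance $699.35
Month 3: opening $699.35; interest $15.00 → $714.35; payment $101.00; balance $613.35
Month 4: opening $613.35; interest $13.00 → $626.35; payment $101.00; balance $525.35
Month 5: opening $525.35; interest $12.00 → $537.35; payment $101.00; balance $436.35
Month 6: opening $436.35; interest $10.00 → $446.35; payment $101.00; balance $345.35
Month 7: opening $345.35; interest $8.00 → $353.35; payment $101.00; balance $252.35
Month 8: opening $252.35; interest $6.00 → $258.35; payment $101.00; balance $157.35
Month 9: opening $157.35; interest $4.00 → $161.35; payment $101.00; balance $60.35
Month 10: opening $60.35; interest $2.00 → $62.35; payment $62.35; balance $0.00
Total interest: $19.00 + $17.00 + $15.00 + $13.00 + $12.00 + $10.00 + $8.00 + $6.00 + $4.00 + $2.00 = $106.00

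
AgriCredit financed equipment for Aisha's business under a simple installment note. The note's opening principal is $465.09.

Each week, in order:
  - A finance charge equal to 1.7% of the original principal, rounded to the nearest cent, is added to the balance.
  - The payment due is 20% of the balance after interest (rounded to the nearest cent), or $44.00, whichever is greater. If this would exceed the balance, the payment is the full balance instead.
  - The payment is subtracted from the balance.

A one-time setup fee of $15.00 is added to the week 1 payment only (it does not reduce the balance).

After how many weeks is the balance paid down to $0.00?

10

# | Opening | Interest | Payment | Fee | End bal
1 | $465.09 | $7.91 | $94.60 | $15.00 | $378.40
2 | $378.40 | $7.91 | $77.26 | — | $309.05
3 | $309.05 | $7.91 | $63.39 | — | $253.57
4 | $253.57 | $7.91 | $52.30 | — | $209.18
5 | $209.18 | $7.91 | $44.00 | — | $173.09
6 | $173.09 | $7.91 | $44.00 | — | $137.00
7 | $137.00 | $7.91 | $44.00 | — | $100.91
8 | $100.91 | $7.91 | $44.00 | — | $64.82
9 | $64.82 | $7.91 | $44.00 | — | $28.73
10 | $28.73 | $7.91 | $36.64 | — | $0.00
Balance reaches $0.00 in week 10.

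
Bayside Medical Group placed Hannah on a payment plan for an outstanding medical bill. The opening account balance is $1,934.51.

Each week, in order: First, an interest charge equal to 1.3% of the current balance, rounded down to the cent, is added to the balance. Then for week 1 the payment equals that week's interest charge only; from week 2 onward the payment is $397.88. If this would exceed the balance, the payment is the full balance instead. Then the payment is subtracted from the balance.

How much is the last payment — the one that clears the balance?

# | Opening | Interest | Payment | End bal
1 | $1,934.51 | $25.14 | $25.14 | $1,934.51
2 | $1,934.51 | $25.14 | $397.88 | $1,561.77
3 | $1,561.77 | $20.30 | $397.88 | $1,184.19
4 | $1,184.19 | $15.39 | $397.88 | $801.70
5 | $801.70 | $10.42 | $397.88 | $414.24
6 | $414.24 | $5.38 | $397.88 | $21.74
7 | $21.74 | $0.28 | $22.02 | $0.00

$22.02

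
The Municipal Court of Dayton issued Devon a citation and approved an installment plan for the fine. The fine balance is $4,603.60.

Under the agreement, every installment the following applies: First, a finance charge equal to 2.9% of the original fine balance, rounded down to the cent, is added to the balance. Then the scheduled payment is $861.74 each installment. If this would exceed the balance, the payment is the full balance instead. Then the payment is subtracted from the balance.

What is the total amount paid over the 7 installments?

$5,538.10

# | Opening | Interest | Payment | End bal
1 | $4,603.60 | $133.50 | $861.74 | $3,875.36
2 | $3,875.36 | $133.50 | $861.74 | $3,147.12
3 | $3,147.12 | $133.50 | $861.74 | $2,418.88
4 | $2,418.88 | $133.50 | $861.74 | $1,690.64
5 | $1,690.64 | $133.50 | $861.74 | $962.40
6 | $962.40 | $133.50 | $861.74 | $234.16
7 | $234.16 | $133.50 | $367.66 | $0.00
Total paid: $5,538.10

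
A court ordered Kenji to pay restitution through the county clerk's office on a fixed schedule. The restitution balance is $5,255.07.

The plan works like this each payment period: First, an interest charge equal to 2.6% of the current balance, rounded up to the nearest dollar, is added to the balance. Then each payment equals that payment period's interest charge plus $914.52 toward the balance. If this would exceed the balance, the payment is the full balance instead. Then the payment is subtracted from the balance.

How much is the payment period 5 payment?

# | Opening | Interest | Payment | End bal
1 | $5,255.07 | $137.00 | $1,051.52 | $4,340.55
2 | $4,340.55 | $113.00 | $1,027.52 | $3,426.03
3 | $3,426.03 | $90.00 | $1,004.52 | $2,511.51
4 | $2,511.51 | $66.00 | $980.52 | $1,596.99
5 | $1,596.99 | $42.00 | $956.52 | $682.47

$956.52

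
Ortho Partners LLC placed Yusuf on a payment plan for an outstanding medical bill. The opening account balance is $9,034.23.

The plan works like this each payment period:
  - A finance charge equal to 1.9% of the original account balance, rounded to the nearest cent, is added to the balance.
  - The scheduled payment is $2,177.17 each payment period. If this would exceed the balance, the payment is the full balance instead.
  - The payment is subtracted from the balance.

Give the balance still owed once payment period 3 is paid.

Payment period 1: $9,034.23 +$171.65 interest = $9,205.88; pay $2,177.17 → $7,028.71
Payment period 2: $7,028.71 +$171.65 interest = $7,200.36; pay $2,177.17 → $5,023.19
Payment period 3: $5,023.19 +$171.65 interest = $5,194.84; pay $2,177.17 → $3,017.67

$3,017.67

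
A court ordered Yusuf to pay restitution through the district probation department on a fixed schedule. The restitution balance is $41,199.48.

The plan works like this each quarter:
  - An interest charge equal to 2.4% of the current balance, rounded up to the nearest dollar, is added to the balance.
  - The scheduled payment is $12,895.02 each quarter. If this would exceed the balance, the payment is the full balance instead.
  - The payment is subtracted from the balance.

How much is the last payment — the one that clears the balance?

# | Opening | Interest | Payment | End bal
1 | $41,199.48 | $989.00 | $12,895.02 | $29,293.46
2 | $29,293.46 | $704.00 | $12,895.02 | $17,102.44
3 | $17,102.44 | $411.00 | $12,895.02 | $4,618.42
4 | $4,618.42 | $111.00 | $4,729.42 | $0.00

$4,729.42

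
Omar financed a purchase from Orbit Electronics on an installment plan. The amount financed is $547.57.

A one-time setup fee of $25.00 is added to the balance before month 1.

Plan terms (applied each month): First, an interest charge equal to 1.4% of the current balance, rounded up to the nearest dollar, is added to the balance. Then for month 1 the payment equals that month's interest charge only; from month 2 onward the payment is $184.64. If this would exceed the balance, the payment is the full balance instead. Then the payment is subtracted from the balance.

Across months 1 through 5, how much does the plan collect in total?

Month 1: $572.57 +$9.00 interest = $581.57; pay $9.00 → $572.57
Month 2: $572.57 +$9.00 interest = $581.57; pay $184.64 → $396.93
Month 3: $396.93 +$6.00 interest = $402.93; pay $184.64 → $218.29
Month 4: $218.29 +$4.00 interest = $222.29; pay $184.64 → $37.65
Month 5: $37.65 +$1.00 interest = $38.65; pay $38.65 → $0.00
Total paid: $601.57

$601.57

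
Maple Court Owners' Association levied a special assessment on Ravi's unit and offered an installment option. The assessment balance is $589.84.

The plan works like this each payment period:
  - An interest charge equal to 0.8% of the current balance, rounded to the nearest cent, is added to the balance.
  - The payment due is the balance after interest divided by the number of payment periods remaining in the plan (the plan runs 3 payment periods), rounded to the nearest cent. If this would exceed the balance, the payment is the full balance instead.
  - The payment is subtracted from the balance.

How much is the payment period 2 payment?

Payment period 1: opening $589.84; interest $4.72 → $594.56; payment $198.19; balance $396.37
Payment period 2: opening $396.37; interest $3.17 → $399.54; payment $199.77; balance $199.77

$199.77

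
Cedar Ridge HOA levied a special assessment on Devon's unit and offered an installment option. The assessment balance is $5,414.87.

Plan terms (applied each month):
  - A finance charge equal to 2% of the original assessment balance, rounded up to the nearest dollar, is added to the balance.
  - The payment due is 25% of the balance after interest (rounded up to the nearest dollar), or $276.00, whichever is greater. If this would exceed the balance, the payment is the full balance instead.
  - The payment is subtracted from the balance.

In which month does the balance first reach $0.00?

Month 1: $5,414.87 +$109.00 interest = $5,523.87; pay $1,381.00 → $4,142.87
Month 2: $4,142.87 +$109.00 interest = $4,251.87; pay $1,063.00 → $3,188.87
Month 3: $3,188.87 +$109.00 interest = $3,297.87; pay $825.00 → $2,472.87
Month 4: $2,472.87 +$109.00 interest = $2,581.87; pay $646.00 → $1,935.87
Month 5: $1,935.87 +$109.00 interest = $2,044.87; pay $512.00 → $1,532.87
Month 6: $1,532.87 +$109.00 interest = $1,641.87; pay $411.00 → $1,230.87
Month 7: $1,230.87 +$109.00 interest = $1,339.87; pay $335.00 → $1,004.87
Month 8: $1,004.87 +$109.00 interest = $1,113.87; pay $279.00 → $834.87
Month 9: $834.87 +$109.00 interest = $943.87; pay $276.00 → $667.87
Month 10: $667.87 +$109.00 interest = $776.87; pay $276.00 → $500.87
Month 11: $500.87 +$109.00 interest = $609.87; pay $276.00 → $333.87
Month 12: $333.87 +$109.00 interest = $442.87; pay $276.00 → $166.87
Month 13: $166.87 +$109.00 interest = $275.87; pay $275.87 → $0.00
Balance reaches $0.00 in month 13.

13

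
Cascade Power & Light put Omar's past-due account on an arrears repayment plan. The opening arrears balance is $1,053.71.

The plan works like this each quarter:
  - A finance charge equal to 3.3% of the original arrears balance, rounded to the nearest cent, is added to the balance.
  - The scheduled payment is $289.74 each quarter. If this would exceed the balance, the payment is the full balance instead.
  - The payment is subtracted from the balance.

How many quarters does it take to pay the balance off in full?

5

Quarter 1: opening $1,053.71; interest $34.77 → $1,088.48; payment $289.74; balance $798.74
Quarter 2: opening $798.74; interest $34.77 → $833.51; payment $289.74; balance $543.77
Quarter 3: opening $543.77; interest $34.77 → $578.54; payment $289.74; balance $288.80
Quarter 4: opening $288.80; interest $34.77 → $323.57; payment $289.74; balance $33.83
Quarter 5: opening $33.83; interest $34.77 → $68.60; payment $68.60; balance $0.00
Balance reaches $0.00 in quarter 5.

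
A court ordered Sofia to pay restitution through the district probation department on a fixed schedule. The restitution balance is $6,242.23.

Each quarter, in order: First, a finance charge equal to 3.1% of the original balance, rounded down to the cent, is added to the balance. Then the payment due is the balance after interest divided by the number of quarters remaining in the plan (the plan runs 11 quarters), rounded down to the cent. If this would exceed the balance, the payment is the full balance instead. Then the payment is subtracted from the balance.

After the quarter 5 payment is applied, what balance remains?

$4,066.50

Quarter 1: $6,242.23 +$193.50 interest = $6,435.73; pay $585.06 → $5,850.67
Quarter 2: $5,850.67 +$193.50 interest = $6,044.17; pay $604.41 → $5,439.76
Quarter 3: $5,439.76 +$193.50 interest = $5,633.26; pay $625.91 → $5,007.35
Quarter 4: $5,007.35 +$193.50 interest = $5,200.85; pay $650.10 → $4,550.75
Quarter 5: $4,550.75 +$193.50 interest = $4,744.25; pay $677.75 → $4,066.50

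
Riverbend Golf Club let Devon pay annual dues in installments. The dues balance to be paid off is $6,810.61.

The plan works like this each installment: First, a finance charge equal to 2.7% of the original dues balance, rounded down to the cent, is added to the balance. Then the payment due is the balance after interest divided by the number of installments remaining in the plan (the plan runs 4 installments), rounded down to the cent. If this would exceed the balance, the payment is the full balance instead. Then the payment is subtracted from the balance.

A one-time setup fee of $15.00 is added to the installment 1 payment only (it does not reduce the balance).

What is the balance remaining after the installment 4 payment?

$0.00

# | Opening | Interest | Payment | Fee | End bal
1 | $6,810.61 | $183.88 | $1,748.62 | $15.00 | $5,245.87
2 | $5,245.87 | $183.88 | $1,809.91 | — | $3,619.84
3 | $3,619.84 | $183.88 | $1,901.86 | — | $1,901.86
4 | $1,901.86 | $183.88 | $2,085.74 | — | $0.00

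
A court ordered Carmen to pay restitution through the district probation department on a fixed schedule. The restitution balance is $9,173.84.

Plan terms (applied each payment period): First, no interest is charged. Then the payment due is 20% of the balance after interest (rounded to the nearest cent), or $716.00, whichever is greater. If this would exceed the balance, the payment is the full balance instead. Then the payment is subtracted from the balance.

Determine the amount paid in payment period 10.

Payment period 1: $9,173.84 − $1,834.77 → $7,339.07
Payment period 2: $7,339.07 − $1,467.81 → $5,871.26
Payment period 3: $5,871.26 − $1,174.25 → $4,697.01
Payment period 4: $4,697.01 − $939.40 → $3,757.61
Payment period 5: $3,757.61 − $751.52 → $3,006.09
Payment period 6: $3,006.09 − $716.00 → $2,290.09
Payment period 7: $2,290.09 − $716.00 → $1,574.09
Payment period 8: $1,574.09 − $716.00 → $858.09
Payment period 9: $858.09 − $716.00 → $142.09
Payment period 10: $142.09 − $142.09 → $0.00

$142.09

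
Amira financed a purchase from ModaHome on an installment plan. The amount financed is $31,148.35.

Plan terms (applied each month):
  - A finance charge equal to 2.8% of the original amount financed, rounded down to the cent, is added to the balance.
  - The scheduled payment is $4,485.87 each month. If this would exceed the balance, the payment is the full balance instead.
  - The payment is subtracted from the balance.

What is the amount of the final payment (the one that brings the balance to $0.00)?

$3,110.74

Month 1: opening $31,148.35; interest $872.15 → $32,020.50; payment $4,485.87; balance $27,534.63
Month 2: opening $27,534.63; interest $872.15 → $28,406.78; payment $4,485.87; balance $23,920.91
Month 3: opening $23,920.91; interest $872.15 → $24,793.06; payment $4,485.87; balance $20,307.19
Month 4: opening $20,307.19; interest $872.15 → $21,179.34; payment $4,485.87; balance $16,693.47
Month 5: opening $16,693.47; interest $872.15 → $17,565.62; payment $4,485.87; balance $13,079.75
Month 6: opening $13,079.75; interest $872.15 → $13,951.90; payment $4,485.87; balance $9,466.03
Month 7: opening $9,466.03; interest $872.15 → $10,338.18; payment $4,485.87; balance $5,852.31
Month 8: opening $5,852.31; interest $872.15 → $6,724.46; payment $4,485.87; balance $2,238.59
Month 9: opening $2,238.59; interest $872.15 → $3,110.74; payment $3,110.74; balance $0.00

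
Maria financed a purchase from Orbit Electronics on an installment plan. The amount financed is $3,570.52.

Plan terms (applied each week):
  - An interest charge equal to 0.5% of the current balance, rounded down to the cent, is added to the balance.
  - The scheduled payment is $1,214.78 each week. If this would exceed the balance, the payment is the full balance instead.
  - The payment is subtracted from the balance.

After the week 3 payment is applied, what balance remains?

# | Opening | Interest | Payment | End bal
1 | $3,570.52 | $17.85 | $1,214.78 | $2,373.59
2 | $2,373.59 | $11.86 | $1,214.78 | $1,170.67
3 | $1,170.67 | $5.85 | $1,176.52 | $0.00

$0.00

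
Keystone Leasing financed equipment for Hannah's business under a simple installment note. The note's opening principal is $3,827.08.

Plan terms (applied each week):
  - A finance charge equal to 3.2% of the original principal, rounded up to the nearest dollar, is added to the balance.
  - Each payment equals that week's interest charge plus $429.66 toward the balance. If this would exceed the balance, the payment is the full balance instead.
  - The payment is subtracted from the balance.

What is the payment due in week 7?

Week 1: $3,827.08 +$123.00 interest = $3,950.08; pay $552.66 → $3,397.42
Week 2: $3,397.42 +$123.00 interest = $3,520.42; pay $552.66 → $2,967.76
Week 3: $2,967.76 +$123.00 interest = $3,090.76; pay $552.66 → $2,538.10
Week 4: $2,538.10 +$123.00 interest = $2,661.10; pay $552.66 → $2,108.44
Week 5: $2,108.44 +$123.00 interest = $2,231.44; pay $552.66 → $1,678.78
Week 6: $1,678.78 +$123.00 interest = $1,801.78; pay $552.66 → $1,249.12
Week 7: $1,249.12 +$123.00 interest = $1,372.12; pay $552.66 → $819.46

$552.66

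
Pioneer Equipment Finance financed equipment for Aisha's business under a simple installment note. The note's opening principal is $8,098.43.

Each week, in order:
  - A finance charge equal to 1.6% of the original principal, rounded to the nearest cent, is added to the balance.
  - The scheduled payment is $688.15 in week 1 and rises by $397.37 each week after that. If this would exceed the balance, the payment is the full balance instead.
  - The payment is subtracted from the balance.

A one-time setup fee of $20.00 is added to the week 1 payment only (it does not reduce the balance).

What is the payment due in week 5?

$2,277.63

Week 1: opening $8,098.43; interest $129.57 → $8,228.00; payment $688.15 (+ $20.00 fee); balance $7,539.85
Week 2: opening $7,539.85; interest $129.57 → $7,669.42; payment $1,085.52; balance $6,583.90
Week 3: opening $6,583.90; interest $129.57 → $6,713.47; payment $1,482.89; balance $5,230.58
Week 4: opening $5,230.58; interest $129.57 → $5,360.15; payment $1,880.26; balance $3,479.89
Week 5: opening $3,479.89; interest $129.57 → $3,609.46; payment $2,277.63; balance $1,331.83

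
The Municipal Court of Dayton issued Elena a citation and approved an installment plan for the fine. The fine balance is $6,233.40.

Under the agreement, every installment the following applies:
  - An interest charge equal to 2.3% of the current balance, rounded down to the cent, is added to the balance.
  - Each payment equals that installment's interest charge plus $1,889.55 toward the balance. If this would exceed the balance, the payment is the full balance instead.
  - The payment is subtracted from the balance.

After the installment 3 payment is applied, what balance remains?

Installment 1: $6,233.40 +$143.36 interest = $6,376.76; pay $2,032.91 → $4,343.85
Installment 2: $4,343.85 +$99.90 interest = $4,443.75; pay $1,989.45 → $2,454.30
Installment 3: $2,454.30 +$56.44 interest = $2,510.74; pay $1,945.99 → $564.75

$564.75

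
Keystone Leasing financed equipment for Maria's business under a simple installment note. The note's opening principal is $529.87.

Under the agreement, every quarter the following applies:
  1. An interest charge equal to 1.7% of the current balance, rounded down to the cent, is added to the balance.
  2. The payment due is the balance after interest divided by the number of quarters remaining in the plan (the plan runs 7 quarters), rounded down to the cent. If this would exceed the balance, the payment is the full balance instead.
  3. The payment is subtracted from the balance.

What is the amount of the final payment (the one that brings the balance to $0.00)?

$85.17

# | Opening | Interest | Payment | End bal
1 | $529.87 | $9.00 | $76.98 | $461.89
2 | $461.89 | $7.85 | $78.29 | $391.45
3 | $391.45 | $6.65 | $79.62 | $318.48
4 | $318.48 | $5.41 | $80.97 | $242.92
5 | $242.92 | $4.12 | $82.34 | $164.70
6 | $164.70 | $2.79 | $83.74 | $83.75
7 | $83.75 | $1.42 | $85.17 | $0.00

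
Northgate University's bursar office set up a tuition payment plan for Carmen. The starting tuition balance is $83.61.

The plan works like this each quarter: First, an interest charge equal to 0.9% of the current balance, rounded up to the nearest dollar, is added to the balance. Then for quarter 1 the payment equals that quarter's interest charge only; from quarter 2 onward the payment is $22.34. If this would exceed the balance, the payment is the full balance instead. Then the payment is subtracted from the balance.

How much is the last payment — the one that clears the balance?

$20.59

Quarter 1: opening $83.61; interest $1.00 → $84.61; payment $1.00; balance $83.61
Quarter 2: opening $83.61; interest $1.00 → $84.61; payment $22.34; balance $62.27
Quarter 3: opening $62.27; interest $1.00 → $63.27; payment $22.34; balance $40.93
Quarter 4: opening $40.93; interest $1.00 → $41.93; payment $22.34; balance $19.59
Quarter 5: opening $19.59; interest $1.00 → $20.59; payment $20.59; balance $0.00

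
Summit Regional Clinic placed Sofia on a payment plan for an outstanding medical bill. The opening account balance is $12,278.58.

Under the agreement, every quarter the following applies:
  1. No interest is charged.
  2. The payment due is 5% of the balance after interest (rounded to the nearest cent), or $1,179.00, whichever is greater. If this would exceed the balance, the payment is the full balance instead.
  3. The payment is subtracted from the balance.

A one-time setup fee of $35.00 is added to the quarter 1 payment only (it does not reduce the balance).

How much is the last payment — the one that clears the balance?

$488.58

Quarter 1: $12,278.58 − $1,179.00 (+ $35.00 fee) → $11,099.58
Quarter 2: $11,099.58 − $1,179.00 → $9,920.58
Quarter 3: $9,920.58 − $1,179.00 → $8,741.58
Quarter 4: $8,741.58 − $1,179.00 → $7,562.58
Quarter 5: $7,562.58 − $1,179.00 → $6,383.58
Quarter 6: $6,383.58 − $1,179.00 → $5,204.58
Quarter 7: $5,204.58 − $1,179.00 → $4,025.58
Quarter 8: $4,025.58 − $1,179.00 → $2,846.58
Quarter 9: $2,846.58 − $1,179.00 → $1,667.58
Quarter 10: $1,667.58 − $1,179.00 → $488.58
Quarter 11: $488.58 − $488.58 → $0.00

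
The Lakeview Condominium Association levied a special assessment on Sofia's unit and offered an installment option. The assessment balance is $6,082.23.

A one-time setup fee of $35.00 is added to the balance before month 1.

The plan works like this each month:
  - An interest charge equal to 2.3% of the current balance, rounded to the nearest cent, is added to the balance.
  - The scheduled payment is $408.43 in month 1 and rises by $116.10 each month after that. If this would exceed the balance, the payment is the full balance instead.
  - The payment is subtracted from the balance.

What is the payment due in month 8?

Month 1: opening $6,117.23; interest $140.70 → $6,257.93; payment $408.43; balance $5,849.50
Month 2: opening $5,849.50; interest $134.54 → $5,984.04; payment $524.53; balance $5,459.51
Month 3: opening $5,459.51; interest $125.57 → $5,585.08; payment $640.63; balance $4,944.45
Month 4: opening $4,944.45; interest $113.72 → $5,058.17; payment $756.73; balance $4,301.44
Month 5: opening $4,301.44; interest $98.93 → $4,400.37; payment $872.83; balance $3,527.54
Month 6: opening $3,527.54; interest $81.13 → $3,608.67; payment $988.93; balance $2,619.74
Month 7: opening $2,619.74; interest $60.25 → $2,679.99; payment $1,105.03; balance $1,574.96
Month 8: opening $1,574.96; interest $36.22 → $1,611.18; payment $1,221.13; balance $390.05

$1,221.13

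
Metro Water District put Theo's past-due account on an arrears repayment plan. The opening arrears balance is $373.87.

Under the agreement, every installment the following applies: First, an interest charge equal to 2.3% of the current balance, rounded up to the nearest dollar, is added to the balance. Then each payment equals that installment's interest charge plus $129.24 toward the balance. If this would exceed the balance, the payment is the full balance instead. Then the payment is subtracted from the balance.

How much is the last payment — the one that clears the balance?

$118.39

# | Opening | Interest | Payment | End bal
1 | $373.87 | $9.00 | $138.24 | $244.63
2 | $244.63 | $6.00 | $135.24 | $115.39
3 | $115.39 | $3.00 | $118.39 | $0.00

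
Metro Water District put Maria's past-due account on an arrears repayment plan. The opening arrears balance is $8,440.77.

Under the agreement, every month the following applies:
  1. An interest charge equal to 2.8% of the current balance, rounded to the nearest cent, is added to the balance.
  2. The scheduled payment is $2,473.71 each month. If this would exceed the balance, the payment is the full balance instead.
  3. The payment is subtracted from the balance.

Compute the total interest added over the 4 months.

$562.42

Month 1: $8,440.77 +$236.34 interest = $8,677.11; pay $2,473.71 → $6,203.40
Month 2: $6,203.40 +$173.70 interest = $6,377.10; pay $2,473.71 → $3,903.39
Month 3: $3,903.39 +$109.29 interest = $4,012.68; pay $2,473.71 → $1,538.97
Month 4: $1,538.97 +$43.09 interest = $1,582.06; pay $1,582.06 → $0.00
Total interest: $236.34 + $173.70 + $109.29 + $43.09 = $562.42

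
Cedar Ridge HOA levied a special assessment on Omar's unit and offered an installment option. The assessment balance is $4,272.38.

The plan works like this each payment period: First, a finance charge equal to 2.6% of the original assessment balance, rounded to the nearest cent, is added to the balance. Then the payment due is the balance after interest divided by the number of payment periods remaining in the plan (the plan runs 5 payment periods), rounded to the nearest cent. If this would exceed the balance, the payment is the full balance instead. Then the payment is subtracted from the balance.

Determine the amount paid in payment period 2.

$904.46

# | Opening | Interest | Payment | End bal
1 | $4,272.38 | $111.08 | $876.69 | $3,506.77
2 | $3,506.77 | $111.08 | $904.46 | $2,713.39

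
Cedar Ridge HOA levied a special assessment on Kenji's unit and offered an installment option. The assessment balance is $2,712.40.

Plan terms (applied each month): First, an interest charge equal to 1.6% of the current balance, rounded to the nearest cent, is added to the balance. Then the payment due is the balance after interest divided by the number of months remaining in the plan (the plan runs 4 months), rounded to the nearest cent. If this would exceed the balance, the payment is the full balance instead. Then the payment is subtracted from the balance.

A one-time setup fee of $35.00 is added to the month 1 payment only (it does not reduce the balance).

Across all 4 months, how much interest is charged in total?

$110.25

# | Opening | Interest | Payment | Fee | End bal
1 | $2,712.40 | $43.40 | $688.95 | $35.00 | $2,066.85
2 | $2,066.85 | $33.07 | $699.97 | — | $1,399.95
3 | $1,399.95 | $22.40 | $711.18 | — | $711.17
4 | $711.17 | $11.38 | $722.55 | — | $0.00
Total interest: $43.40 + $33.07 + $22.40 + $11.38 = $110.25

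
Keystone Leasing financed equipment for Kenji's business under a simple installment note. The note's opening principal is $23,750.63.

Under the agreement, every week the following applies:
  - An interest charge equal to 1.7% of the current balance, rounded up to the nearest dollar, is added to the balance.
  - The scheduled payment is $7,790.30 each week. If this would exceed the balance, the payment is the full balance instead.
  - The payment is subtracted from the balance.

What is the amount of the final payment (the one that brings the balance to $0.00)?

$1,234.73

Week 1: opening $23,750.63; interest $404.00 → $24,154.63; payment $7,790.30; balance $16,364.33
Week 2: opening $16,364.33; interest $279.00 → $16,643.33; payment $7,790.30; balance $8,853.03
Week 3: opening $8,853.03; interest $151.00 → $9,004.03; payment $7,790.30; balance $1,213.73
Week 4: opening $1,213.73; interest $21.00 → $1,234.73; payment $1,234.73; balance $0.00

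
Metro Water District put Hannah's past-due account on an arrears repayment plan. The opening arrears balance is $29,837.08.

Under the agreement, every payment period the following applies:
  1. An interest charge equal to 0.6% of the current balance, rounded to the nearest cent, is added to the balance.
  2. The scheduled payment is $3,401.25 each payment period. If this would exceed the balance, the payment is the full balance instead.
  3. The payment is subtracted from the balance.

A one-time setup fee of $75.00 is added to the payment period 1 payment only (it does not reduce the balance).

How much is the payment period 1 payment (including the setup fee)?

$3,476.25

Payment period 1: $29,837.08 +$179.02 interest = $30,016.10; pay $3,401.25 (+ $75.00 fee) → $26,614.85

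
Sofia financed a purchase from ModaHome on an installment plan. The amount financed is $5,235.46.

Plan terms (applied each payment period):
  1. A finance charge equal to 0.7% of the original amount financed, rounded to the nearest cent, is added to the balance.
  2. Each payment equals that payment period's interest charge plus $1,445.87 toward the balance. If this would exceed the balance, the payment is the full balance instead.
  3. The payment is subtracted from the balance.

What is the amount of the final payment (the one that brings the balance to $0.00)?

Payment period 1: opening $5,235.46; interest $36.65 → $5,272.11; payment $1,482.52; balance $3,789.59
Payment period 2: opening $3,789.59; interest $36.65 → $3,826.24; payment $1,482.52; balance $2,343.72
Payment period 3: opening $2,343.72; interest $36.65 → $2,380.37; payment $1,482.52; balance $897.85
Payment period 4: opening $897.85; interest $36.65 → $934.50; payment $934.50; balance $0.00

$934.50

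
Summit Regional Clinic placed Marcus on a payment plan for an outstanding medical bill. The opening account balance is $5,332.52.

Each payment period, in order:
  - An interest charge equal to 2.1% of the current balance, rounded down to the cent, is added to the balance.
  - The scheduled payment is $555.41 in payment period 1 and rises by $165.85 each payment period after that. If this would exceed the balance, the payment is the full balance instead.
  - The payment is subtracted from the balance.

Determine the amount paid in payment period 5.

$1,218.81

Payment period 1: $5,332.52 +$111.98 interest = $5,444.50; pay $555.41 → $4,889.09
Payment period 2: $4,889.09 +$102.67 interest = $4,991.76; pay $721.26 → $4,270.50
Payment period 3: $4,270.50 +$89.68 interest = $4,360.18; pay $887.11 → $3,473.07
Payment period 4: $3,473.07 +$72.93 interest = $3,546.00; pay $1,052.96 → $2,493.04
Payment period 5: $2,493.04 +$52.35 interest = $2,545.39; pay $1,218.81 → $1,326.58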